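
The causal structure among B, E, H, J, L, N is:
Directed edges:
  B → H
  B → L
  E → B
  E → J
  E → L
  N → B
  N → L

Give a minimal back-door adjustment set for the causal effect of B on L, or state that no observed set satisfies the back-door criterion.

desc(B)\{B}={H,L}; candidates ⊆ {E,J,N}.
size 0: {}; under {} B still reaches {E,J,L,N} ∋ L.
size 1: {E}, {J}, {N}; under {E} B still reaches {L,N} ∋ L.
{E,N}: B⊥L given {E,N} in G with B→· removed — back-door holds.

B→L: minimal back-door set {E, N}.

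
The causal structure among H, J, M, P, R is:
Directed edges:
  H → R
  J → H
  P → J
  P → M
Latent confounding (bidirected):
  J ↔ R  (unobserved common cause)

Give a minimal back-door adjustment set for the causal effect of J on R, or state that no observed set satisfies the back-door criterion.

J→R: no observed back-door set.

desc(J)\{J}={H,R}; candidates ⊆ {M,P}.
J↔R: latent back-door arc(s) into J.
size 0: {}; under {} J still reaches {M,P,R} ∋ R.
size 1: {M}, {P}; under {M} J still reaches {P,R} ∋ R.
size 2: {M,P}; under {M,P} J still reaches {R} ∋ R.
J↔R cannot be blocked by any observed set — no back-door set.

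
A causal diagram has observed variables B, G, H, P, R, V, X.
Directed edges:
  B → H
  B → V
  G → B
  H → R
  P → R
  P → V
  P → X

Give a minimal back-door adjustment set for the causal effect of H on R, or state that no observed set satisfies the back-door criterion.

H→R: minimal back-door set ∅.

desc(H)\{H}={R}; candidates ⊆ {B,G,P,V,X}.
∅: H⊥R given ∅ in G with H→· removed — back-door holds.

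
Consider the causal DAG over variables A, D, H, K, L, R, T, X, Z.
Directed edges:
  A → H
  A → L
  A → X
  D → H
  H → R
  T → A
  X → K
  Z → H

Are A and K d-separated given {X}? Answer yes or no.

Bayes-Ball from A | {X} reaches {H,L,R,T}.
K ∉ reach(A|{X}) ⇒ A ⊥ K | {X}.

Yes — A ⊥ K | {X}.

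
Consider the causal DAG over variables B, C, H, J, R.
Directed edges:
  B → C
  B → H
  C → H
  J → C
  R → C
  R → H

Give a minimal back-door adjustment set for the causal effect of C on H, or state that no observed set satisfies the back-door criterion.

desc(C)\{C}={H}; candidates ⊆ {B,J,R}.
size 0: {}; under {} C still reaches {B,H,J,R} ∋ H.
size 1: {B}, {J}, {R}; under {B} C still reaches {H,J,R} ∋ H.
{B,R}: C⊥H given {B,R} in G with C→· removed — back-door holds.

C→H: minimal back-door set {B, R}.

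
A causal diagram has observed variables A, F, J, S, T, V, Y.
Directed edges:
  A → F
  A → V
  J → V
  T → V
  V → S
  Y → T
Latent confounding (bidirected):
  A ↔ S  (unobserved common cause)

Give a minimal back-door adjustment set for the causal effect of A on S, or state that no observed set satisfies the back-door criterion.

A→S: no observed back-door set.

desc(A)\{A}={F,S,V}; candidates ⊆ {J,T,Y}.
A↔S: latent back-door arc(s) into A.
size 0: {}; under {} A still reaches {S} ∋ S.
size 1: {J}, {T}, {Y}; under {J} A still reaches {S} ∋ S.
size 2: {J,T}, {J,Y}, {T,Y}; under {J,T} A still reaches {S} ∋ S.
A↔S cannot be blocked by any observed set — no back-door set.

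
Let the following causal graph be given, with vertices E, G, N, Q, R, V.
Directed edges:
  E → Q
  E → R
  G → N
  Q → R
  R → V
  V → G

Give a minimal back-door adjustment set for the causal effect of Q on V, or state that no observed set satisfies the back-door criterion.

desc(Q)\{Q}={G,N,R,V}; candidates ⊆ {E}.
size 0: {}; under {} Q still reaches {E,G,N,R,V} ∋ V.
{E}: Q⊥V given {E} in G with Q→· removed — back-door holds.

Q→V: minimal back-door set {E}.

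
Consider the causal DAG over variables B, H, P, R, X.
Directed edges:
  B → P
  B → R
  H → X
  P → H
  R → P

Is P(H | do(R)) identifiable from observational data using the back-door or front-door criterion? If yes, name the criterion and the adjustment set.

P(H|do(R)): backdoor, adjust for {B}.

desc(R)\{R}={H,P,X}; candidates ⊆ {B}.
size 0: {}; under {} R still reaches {B,H,P,X} ∋ H.
{B}: R⊥H given {B} in G with R→· removed — back-door holds.
P(H|do(R)) = Σ_{B} P(H|R,B)·P(B).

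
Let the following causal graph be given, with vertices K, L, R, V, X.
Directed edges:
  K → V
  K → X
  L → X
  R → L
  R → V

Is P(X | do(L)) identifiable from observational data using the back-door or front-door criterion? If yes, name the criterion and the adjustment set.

P(X|do(L)): backdoor, adjust for ∅.

desc(L)\{L}={X}; candidates ⊆ {K,R,V}.
∅: L⊥X given ∅ in G with L→· removed — back-door holds.
P(X|do(L)) = P(X|L) — no adjustment needed.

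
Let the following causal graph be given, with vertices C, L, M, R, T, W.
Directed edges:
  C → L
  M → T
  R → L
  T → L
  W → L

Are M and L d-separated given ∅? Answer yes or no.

Bayes-Ball from M | ∅ reaches {L,T}.
L ∈ reach(M|∅) ⇒ M ⊥̸ L | ∅.

No — M and L are d-connected given ∅.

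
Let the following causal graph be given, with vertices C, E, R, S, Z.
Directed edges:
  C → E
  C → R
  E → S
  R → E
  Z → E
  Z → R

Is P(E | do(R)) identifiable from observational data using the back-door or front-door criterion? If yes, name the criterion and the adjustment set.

P(E|do(R)): backdoor, adjust for {C, Z}.

desc(R)\{R}={E,S}; candidates ⊆ {C,Z}.
size 0: {}; under {} R still reaches {C,E,S,Z} ∋ E.
size 1: {C}, {Z}; under {C} R still reaches {E,S,Z} ∋ E.
{C,Z}: R⊥E given {C,Z} in G with R→· removed — back-door holds.
P(E|do(R)) = Σ_{C,Z} P(E|R,C,Z)·P(C,Z).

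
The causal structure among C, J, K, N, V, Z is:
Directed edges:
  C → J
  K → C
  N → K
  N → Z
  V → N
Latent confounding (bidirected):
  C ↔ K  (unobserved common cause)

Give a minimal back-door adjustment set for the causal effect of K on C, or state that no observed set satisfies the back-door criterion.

K→C: no observed back-door set.

desc(K)\{K}={C,J}; candidates ⊆ {N,V,Z}.
K↔C: latent back-door arc(s) into K.
size 0: {}; under {} K still reaches {C,J,N,V,Z} ∋ C.
size 1: {N}, {V}, {Z}; under {N} K still reaches {C,J} ∋ C.
size 2: {N,V}, {N,Z}, {V,Z}; under {N,V} K still reaches {C,J} ∋ C.
K↔C cannot be blocked by any observed set — no back-door set.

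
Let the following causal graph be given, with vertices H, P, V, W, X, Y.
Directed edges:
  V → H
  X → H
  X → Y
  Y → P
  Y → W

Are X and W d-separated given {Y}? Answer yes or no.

Yes — X ⊥ W | {Y}.

Bayes-Ball from X | {Y} reaches {H}.
W ∉ reach(X|{Y}) ⇒ X ⊥ W | {Y}.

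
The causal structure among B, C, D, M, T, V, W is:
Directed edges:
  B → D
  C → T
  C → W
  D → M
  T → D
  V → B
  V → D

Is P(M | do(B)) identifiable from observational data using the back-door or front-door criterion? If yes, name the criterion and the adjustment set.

P(M|do(B)): backdoor, adjust for {V}.

desc(B)\{B}={D,M}; candidates ⊆ {C,T,V,W}.
size 0: {}; under {} B still reaches {D,M,V} ∋ M.
{V}: B⊥M given {V} in G with B→· removed — back-door holds.
P(M|do(B)) = Σ_{V} P(M|B,V)·P(V).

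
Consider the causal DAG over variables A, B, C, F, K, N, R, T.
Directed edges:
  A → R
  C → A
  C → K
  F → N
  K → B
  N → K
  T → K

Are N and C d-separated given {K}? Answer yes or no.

No — N and C are d-connected given {K}.

Bayes-Ball from N | {K} reaches {A,C,F,R,T}.
C ∈ reach(N|{K}) ⇒ N ⊥̸ C | {K}.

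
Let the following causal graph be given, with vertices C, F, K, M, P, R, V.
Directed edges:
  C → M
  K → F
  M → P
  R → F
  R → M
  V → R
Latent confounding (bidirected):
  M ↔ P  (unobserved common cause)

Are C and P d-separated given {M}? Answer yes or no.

No — C and P are d-connected given {M}.

Bayes-Ball from C | {M} reaches {F,P,R,V}.
P ∈ reach(C|{M}) ⇒ C ⊥̸ P | {M}.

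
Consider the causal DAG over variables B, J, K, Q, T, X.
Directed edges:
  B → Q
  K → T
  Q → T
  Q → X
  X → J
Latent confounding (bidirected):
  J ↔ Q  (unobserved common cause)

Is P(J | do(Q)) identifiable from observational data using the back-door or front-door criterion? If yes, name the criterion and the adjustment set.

P(J|do(Q)): frontdoor, adjust for {X}.

desc(Q)\{Q}={J,T,X}; candidates ⊆ {B,K}.
Q↔J: latent back-door arc(s) into Q.
size 0: {}; under {} Q still reaches {B,J} ∋ J.
size 1: {B}, {K}; under {B} Q still reaches {J} ∋ J.
size 2: {B,K}; under {B,K} Q still reaches {J} ∋ J.
Q↔J cannot be blocked by any observed set — no back-door set.
{X}: (i) intercepts every directed Q→J path; (ii) no back-door Q→{X}; (iii) {Q} blocks every back-door {X}→J. Front-door holds.
P(J|do(Q)) = Σ_{X} P(X|Q) Σ_{Q'} P(J|X,Q')P(Q').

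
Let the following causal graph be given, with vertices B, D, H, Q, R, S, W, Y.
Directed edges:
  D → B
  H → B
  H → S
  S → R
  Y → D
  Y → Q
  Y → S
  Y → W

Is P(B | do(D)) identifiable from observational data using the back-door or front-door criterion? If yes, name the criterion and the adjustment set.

desc(D)\{D}={B}; candidates ⊆ {H,Q,R,S,W,Y}.
∅: D⊥B given ∅ in G with D→· removed — back-door holds.
P(B|do(D)) = P(B|D) — no adjustment needed.

P(B|do(D)): backdoor, adjust for ∅.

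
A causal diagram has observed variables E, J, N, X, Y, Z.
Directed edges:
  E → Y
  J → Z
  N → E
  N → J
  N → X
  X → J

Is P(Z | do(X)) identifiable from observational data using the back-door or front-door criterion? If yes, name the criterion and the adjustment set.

desc(X)\{X}={J,Z}; candidates ⊆ {E,N,Y}.
size 0: {}; under {} X still reaches {E,J,N,Y,Z} ∋ Z.
{N}: X⊥Z given {N} in G with X→· removed — back-door holds.
P(Z|do(X)) = Σ_{N} P(Z|X,N)·P(N).

P(Z|do(X)): backdoor, adjust for {N}.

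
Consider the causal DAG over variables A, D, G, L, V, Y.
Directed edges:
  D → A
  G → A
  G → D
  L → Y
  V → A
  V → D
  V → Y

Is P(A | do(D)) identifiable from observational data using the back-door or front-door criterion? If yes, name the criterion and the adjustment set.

desc(D)\{D}={A}; candidates ⊆ {G,L,V,Y}.
size 0: {}; under {} D still reaches {A,G,V,Y} ∋ A.
size 1: {G}, {L}, {V} …(+1); under {G} D still reaches {A,V,Y} ∋ A.
{G,V}: D⊥A given {G,V} in G with D→· removed — back-door holds.
P(A|do(D)) = Σ_{G,V} P(A|D,G,V)·P(G,V).

P(A|do(D)): backdoor, adjust for {G, V}.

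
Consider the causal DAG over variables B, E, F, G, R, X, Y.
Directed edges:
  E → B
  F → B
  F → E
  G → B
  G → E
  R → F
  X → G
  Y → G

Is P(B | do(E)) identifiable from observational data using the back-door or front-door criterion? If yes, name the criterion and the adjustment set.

desc(E)\{E}={B}; candidates ⊆ {F,G,R,X,Y}.
size 0: {}; under {} E still reaches {B,F,G,R,X,Y} ∋ B.
size 1: {F}, {G}, {R} …(+2); under {F} E still reaches {B,G,X,Y} ∋ B.
{F,G}: E⊥B given {F,G} in G with E→· removed — back-door holds.
P(B|do(E)) = Σ_{F,G} P(B|E,F,G)·P(F,G).

P(B|do(E)): backdoor, adjust for {F, G}.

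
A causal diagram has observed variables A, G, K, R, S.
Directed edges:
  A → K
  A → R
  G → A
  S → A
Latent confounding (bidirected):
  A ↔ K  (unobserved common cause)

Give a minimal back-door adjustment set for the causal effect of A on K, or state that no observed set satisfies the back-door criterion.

A→K: no observed back-door set.

desc(A)\{A}={K,R}; candidates ⊆ {G,S}.
A↔K: latent back-door arc(s) into A.
size 0: {}; under {} A still reaches {G,K,S} ∋ K.
size 1: {G}, {S}; under {G} A still reaches {K,S} ∋ K.
size 2: {G,S}; under {G,S} A still reaches {K} ∋ K.
A↔K cannot be blocked by any observed set — no back-door set.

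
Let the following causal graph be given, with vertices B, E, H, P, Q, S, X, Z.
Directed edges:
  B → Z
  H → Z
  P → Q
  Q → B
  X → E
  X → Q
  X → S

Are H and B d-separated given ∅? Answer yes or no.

Yes — H ⊥ B | ∅.

Bayes-Ball from H | ∅ reaches {Z}.
B ∉ reach(H|∅) ⇒ H ⊥ B | ∅.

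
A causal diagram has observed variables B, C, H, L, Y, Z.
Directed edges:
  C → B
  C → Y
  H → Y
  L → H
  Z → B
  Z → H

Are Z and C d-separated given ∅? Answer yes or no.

Bayes-Ball from Z | ∅ reaches {B,H,Y}.
C ∉ reach(Z|∅) ⇒ Z ⊥ C | ∅.

Yes — Z ⊥ C | ∅.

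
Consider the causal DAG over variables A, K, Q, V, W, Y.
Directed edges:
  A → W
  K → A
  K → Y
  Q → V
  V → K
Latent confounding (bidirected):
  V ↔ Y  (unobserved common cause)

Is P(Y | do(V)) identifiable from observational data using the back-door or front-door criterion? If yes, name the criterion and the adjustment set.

desc(V)\{V}={A,K,W,Y}; candidates ⊆ {Q}.
V↔Y: latent back-door arc(s) into V.
size 0: {}; under {} V still reaches {Q,Y} ∋ Y.
size 1: {Q}; under {Q} V still reaches {Y} ∋ Y.
V↔Y cannot be blocked by any observed set — no back-door set.
{K}: (i) intercepts every directed V→Y path; (ii) no back-door V→{K}; (iii) {V} blocks every back-door {K}→Y. Front-door holds.
P(Y|do(V)) = Σ_{K} P(K|V) Σ_{V'} P(Y|K,V')P(V').

P(Y|do(V)): frontdoor, adjust for {K}.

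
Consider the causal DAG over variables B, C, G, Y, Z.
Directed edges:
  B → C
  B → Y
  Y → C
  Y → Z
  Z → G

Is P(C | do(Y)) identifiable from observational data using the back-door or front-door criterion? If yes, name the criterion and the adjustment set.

desc(Y)\{Y}={C,G,Z}; candidates ⊆ {B}.
size 0: {}; under {} Y still reaches {B,C} ∋ C.
{B}: Y⊥C given {B} in G with Y→· removed — back-door holds.
P(C|do(Y)) = Σ_{B} P(C|Y,B)·P(B).

P(C|do(Y)): backdoor, adjust for {B}.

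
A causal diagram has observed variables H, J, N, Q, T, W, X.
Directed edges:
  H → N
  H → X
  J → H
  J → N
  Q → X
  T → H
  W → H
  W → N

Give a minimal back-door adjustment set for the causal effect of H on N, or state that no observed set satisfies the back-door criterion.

H→N: minimal back-door set {J, W}.

desc(H)\{H}={N,X}; candidates ⊆ {J,Q,T,W}.
size 0: {}; under {} H still reaches {J,N,T,W} ∋ N.
size 1: {J}, {Q}, {T} …(+1); under {J} H still reaches {N,T,W} ∋ N.
{J,W}: H⊥N given {J,W} in G with H→· removed — back-door holds.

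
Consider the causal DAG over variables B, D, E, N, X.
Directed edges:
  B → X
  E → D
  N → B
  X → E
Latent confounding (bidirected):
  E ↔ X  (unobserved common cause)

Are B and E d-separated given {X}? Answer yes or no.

Bayes-Ball from B | {X} reaches {D,E,N}.
E ∈ reach(B|{X}) ⇒ B ⊥̸ E | {X}.

No — B and E are d-connected given {X}.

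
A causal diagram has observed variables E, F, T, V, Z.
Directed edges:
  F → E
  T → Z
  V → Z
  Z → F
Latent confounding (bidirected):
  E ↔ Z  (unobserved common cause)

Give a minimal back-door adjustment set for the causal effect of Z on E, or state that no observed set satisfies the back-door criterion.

desc(Z)\{Z}={E,F}; candidates ⊆ {T,V}.
Z↔E: latent back-door arc(s) into Z.
size 0: {}; under {} Z still reaches {E,T,V} ∋ E.
size 1: {T}, {V}; under {T} Z still reaches {E,V} ∋ E.
size 2: {T,V}; under {T,V} Z still reaches {E} ∋ E.
Z↔E cannot be blocked by any observed set — no back-door set.

Z→E: no observed back-door set.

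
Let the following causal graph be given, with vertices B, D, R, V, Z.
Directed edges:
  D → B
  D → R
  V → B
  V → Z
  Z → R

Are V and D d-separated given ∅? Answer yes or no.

Yes — V ⊥ D | ∅.

Bayes-Ball from V | ∅ reaches {B,R,Z}.
D ∉ reach(V|∅) ⇒ V ⊥ D | ∅.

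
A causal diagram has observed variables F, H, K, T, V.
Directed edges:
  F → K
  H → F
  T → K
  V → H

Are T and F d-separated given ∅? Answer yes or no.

Yes — T ⊥ F | ∅.

Bayes-Ball from T | ∅ reaches {K}.
F ∉ reach(T|∅) ⇒ T ⊥ F | ∅.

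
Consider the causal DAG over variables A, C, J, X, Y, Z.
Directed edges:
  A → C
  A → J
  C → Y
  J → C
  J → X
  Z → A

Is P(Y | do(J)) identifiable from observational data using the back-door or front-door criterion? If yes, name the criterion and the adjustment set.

desc(J)\{J}={C,X,Y}; candidates ⊆ {A,Z}.
size 0: {}; under {} J still reaches {A,C,Y,Z} ∋ Y.
{A}: J⊥Y given {A} in G with J→· removed — back-door holds.
P(Y|do(J)) = Σ_{A} P(Y|J,A)·P(A).

P(Y|do(J)): backdoor, adjust for {A}.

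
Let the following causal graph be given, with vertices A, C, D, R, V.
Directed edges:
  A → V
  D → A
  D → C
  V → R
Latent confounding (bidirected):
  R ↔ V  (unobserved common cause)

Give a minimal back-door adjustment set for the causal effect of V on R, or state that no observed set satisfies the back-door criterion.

desc(V)\{V}={R}; candidates ⊆ {A,C,D}.
V↔R: latent back-door arc(s) into V.
size 0: {}; under {} V still reaches {A,C,D,R} ∋ R.
size 1: {A}, {C}, {D}; under {A} V still reaches {R} ∋ R.
size 2: {A,C}, {A,D}, {C,D}; under {A,C} V still reaches {R} ∋ R.
V↔R cannot be blocked by any observed set — no back-door set.

V→R: no observed back-door set.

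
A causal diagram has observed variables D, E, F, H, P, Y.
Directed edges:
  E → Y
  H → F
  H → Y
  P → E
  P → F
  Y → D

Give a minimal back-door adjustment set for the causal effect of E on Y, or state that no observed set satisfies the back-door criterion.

E→Y: minimal back-door set ∅.

desc(E)\{E}={D,Y}; candidates ⊆ {F,H,P}.
∅: E⊥Y given ∅ in G with E→· removed — back-door holds.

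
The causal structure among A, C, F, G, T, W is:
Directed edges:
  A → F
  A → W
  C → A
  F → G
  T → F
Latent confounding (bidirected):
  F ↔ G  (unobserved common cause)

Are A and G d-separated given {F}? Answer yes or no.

Bayes-Ball from A | {F} reaches {C,G,T,W}.
G ∈ reach(A|{F}) ⇒ A ⊥̸ G | {F}.

No — A and G are d-connected given {F}.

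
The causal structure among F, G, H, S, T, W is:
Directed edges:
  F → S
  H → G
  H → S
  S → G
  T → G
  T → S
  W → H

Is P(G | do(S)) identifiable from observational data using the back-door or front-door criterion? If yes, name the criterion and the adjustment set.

P(G|do(S)): backdoor, adjust for {H, T}.

desc(S)\{S}={G}; candidates ⊆ {F,H,T,W}.
size 0: {}; under {} S still reaches {F,G,H,T,W} ∋ G.
size 1: {F}, {H}, {T} …(+1); under {F} S still reaches {G,H,T,W} ∋ G.
{H,T}: S⊥G given {H,T} in G with S→· removed — back-door holds.
P(G|do(S)) = Σ_{H,T} P(G|S,H,T)·P(H,T).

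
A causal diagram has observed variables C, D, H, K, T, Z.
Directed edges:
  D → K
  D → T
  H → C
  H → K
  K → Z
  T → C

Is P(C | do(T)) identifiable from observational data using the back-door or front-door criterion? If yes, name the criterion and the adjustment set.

P(C|do(T)): backdoor, adjust for ∅.

desc(T)\{T}={C}; candidates ⊆ {D,H,K,Z}.
∅: T⊥C given ∅ in G with T→· removed — back-door holds.
P(C|do(T)) = P(C|T) — no adjustment needed.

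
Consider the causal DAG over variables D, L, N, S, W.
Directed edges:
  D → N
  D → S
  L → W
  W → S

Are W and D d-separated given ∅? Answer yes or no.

Bayes-Ball from W | ∅ reaches {L,S}.
D ∉ reach(W|∅) ⇒ W ⊥ D | ∅.

Yes — W ⊥ D | ∅.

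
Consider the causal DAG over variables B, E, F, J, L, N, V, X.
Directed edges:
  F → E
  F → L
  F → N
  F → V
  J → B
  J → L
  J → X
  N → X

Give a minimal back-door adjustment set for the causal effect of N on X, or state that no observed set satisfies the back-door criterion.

desc(N)\{N}={X}; candidates ⊆ {B,E,F,J,L,V}.
∅: N⊥X given ∅ in G with N→· removed — back-door holds.

N→X: minimal back-door set ∅.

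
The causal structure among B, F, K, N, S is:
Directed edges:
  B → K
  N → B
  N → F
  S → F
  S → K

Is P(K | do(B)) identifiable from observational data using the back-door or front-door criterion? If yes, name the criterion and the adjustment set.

P(K|do(B)): backdoor, adjust for ∅.

desc(B)\{B}={K}; candidates ⊆ {F,N,S}.
∅: B⊥K given ∅ in G with B→· removed — back-door holds.
P(K|do(B)) = P(K|B) — no adjustment needed.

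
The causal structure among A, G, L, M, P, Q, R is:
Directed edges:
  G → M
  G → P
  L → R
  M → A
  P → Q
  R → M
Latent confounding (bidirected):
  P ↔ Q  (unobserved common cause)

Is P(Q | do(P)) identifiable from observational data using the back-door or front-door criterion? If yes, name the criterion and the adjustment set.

desc(P)\{P}={Q}; candidates ⊆ {A,G,L,M,R}.
P↔Q: latent back-door arc(s) into P.
size 0: {}; under {} P still reaches {A,G,M,Q} ∋ Q.
size 1: {A}, {G}, {L} …(+2); under {A} P still reaches {G,L,M,Q,R} ∋ Q.
size 2: {A,G}, {A,L}, {A,M} …(+7); under {A,G} P still reaches {Q} ∋ Q.
P↔Q cannot be blocked by any observed set — no back-door set.
No mediator lies on a directed P→…→Q path.
Neither criterion identifies P(Q|do(P)) in this graph.

P(Q|do(P)): not identifiable (no BD/FD set).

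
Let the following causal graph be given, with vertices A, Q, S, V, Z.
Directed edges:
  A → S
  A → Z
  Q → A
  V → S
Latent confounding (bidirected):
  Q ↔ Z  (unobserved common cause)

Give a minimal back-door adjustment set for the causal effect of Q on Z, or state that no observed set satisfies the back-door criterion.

desc(Q)\{Q}={A,S,Z}; candidates ⊆ {V}.
Q↔Z: latent back-door arc(s) into Q.
size 0: {}; under {} Q still reaches {Z} ∋ Z.
size 1: {V}; under {V} Q still reaches {Z} ∋ Z.
Q↔Z cannot be blocked by any observed set — no back-door set.

Q→Z: no observed back-door set.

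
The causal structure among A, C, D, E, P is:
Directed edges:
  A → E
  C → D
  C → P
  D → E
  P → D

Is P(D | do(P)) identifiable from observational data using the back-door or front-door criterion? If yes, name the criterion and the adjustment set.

P(D|do(P)): backdoor, adjust for {C}.

desc(P)\{P}={D,E}; candidates ⊆ {A,C}.
size 0: {}; under {} P still reaches {C,D,E} ∋ D.
{C}: P⊥D given {C} in G with P→· removed — back-door holds.
P(D|do(P)) = Σ_{C} P(D|P,C)·P(C).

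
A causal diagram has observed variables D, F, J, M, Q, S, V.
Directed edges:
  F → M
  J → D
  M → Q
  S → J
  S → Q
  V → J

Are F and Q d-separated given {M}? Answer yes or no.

Bayes-Ball from F | {M} reaches ∅.
Q ∉ reach(F|{M}) ⇒ F ⊥ Q | {M}.

Yes — F ⊥ Q | {M}.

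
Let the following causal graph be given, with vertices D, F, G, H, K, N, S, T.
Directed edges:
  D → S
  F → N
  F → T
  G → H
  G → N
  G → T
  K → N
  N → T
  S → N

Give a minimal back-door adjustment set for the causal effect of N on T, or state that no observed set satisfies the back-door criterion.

desc(N)\{N}={T}; candidates ⊆ {D,F,G,H,K,S}.
size 0: {}; under {} N still reaches {D,F,G,H,K,S,T} ∋ T.
size 1: {D}, {F}, {G} …(+3); under {D} N still reaches {F,G,H,K,S,T} ∋ T.
{F,G}: N⊥T given {F,G} in G with N→· removed — back-door holds.

N→T: minimal back-door set {F, G}.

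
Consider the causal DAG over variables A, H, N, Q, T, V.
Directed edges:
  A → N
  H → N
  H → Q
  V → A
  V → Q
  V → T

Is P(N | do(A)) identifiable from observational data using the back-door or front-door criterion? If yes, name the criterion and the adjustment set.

P(N|do(A)): backdoor, adjust for ∅.

desc(A)\{A}={N}; candidates ⊆ {H,Q,T,V}.
∅: A⊥N given ∅ in G with A→· removed — back-door holds.
P(N|do(A)) = P(N|A) — no adjustment needed.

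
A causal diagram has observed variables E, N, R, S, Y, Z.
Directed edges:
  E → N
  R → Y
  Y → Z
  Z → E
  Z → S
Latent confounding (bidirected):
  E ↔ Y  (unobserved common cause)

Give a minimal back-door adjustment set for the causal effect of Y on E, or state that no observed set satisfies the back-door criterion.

Y→E: no observed back-door set.

desc(Y)\{Y}={E,N,S,Z}; candidates ⊆ {R}.
Y↔E: latent back-door arc(s) into Y.
size 0: {}; under {} Y still reaches {E,N,R} ∋ E.
size 1: {R}; under {R} Y still reaches {E,N} ∋ E.
Y↔E cannot be blocked by any observed set — no back-door set.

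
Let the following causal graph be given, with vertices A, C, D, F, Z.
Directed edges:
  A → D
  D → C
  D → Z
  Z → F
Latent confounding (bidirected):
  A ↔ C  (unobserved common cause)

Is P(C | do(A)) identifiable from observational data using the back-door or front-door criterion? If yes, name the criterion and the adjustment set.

desc(A)\{A}={C,D,F,Z}; candidates ⊆ {—}.
A↔C: latent back-door arc(s) into A.
size 0: {}; under {} A still reaches {C} ∋ C.
A↔C cannot be blocked by any observed set — no back-door set.
{D}: (i) intercepts every directed A→C path; (ii) no back-door A→{D}; (iii) {A} blocks every back-door {D}→C. Front-door holds.
P(C|do(A)) = Σ_{D} P(D|A) Σ_{A'} P(C|D,A')P(A').

P(C|do(A)): frontdoor, adjust for {D}.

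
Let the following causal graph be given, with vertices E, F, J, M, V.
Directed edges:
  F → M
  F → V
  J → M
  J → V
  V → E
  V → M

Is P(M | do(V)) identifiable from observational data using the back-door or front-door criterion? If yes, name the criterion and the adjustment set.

desc(V)\{V}={E,M}; candidates ⊆ {F,J}.
size 0: {}; under {} V still reaches {F,J,M} ∋ M.
size 1: {F}, {J}; under {F} V still reaches {J,M} ∋ M.
{F,J}: V⊥M given {F,J} in G with V→· removed — back-door holds.
P(M|do(V)) = Σ_{F,J} P(M|V,F,J)·P(F,J).

P(M|do(V)): backdoor, adjust for {F, J}.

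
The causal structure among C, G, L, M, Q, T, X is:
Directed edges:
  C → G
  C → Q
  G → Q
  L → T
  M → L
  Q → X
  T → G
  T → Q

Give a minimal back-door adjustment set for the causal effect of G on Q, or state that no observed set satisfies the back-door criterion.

G→Q: minimal back-door set {C, T}.

desc(G)\{G}={Q,X}; candidates ⊆ {C,L,M,T}.
size 0: {}; under {} G still reaches {C,L,M,Q,T,X} ∋ Q.
size 1: {C}, {L}, {M} …(+1); under {C} G still reaches {L,M,Q,T,X} ∋ Q.
{C,T}: G⊥Q given {C,T} in G with G→· removed — back-door holds.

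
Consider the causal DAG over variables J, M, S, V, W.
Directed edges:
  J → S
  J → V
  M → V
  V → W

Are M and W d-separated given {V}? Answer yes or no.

Yes — M ⊥ W | {V}.

Bayes-Ball from M | {V} reaches {J,S}.
W ∉ reach(M|{V}) ⇒ M ⊥ W | {V}.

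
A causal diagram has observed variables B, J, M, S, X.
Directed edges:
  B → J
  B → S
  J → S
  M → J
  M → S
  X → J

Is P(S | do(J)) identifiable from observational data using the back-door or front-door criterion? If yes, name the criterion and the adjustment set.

desc(J)\{J}={S}; candidates ⊆ {B,M,X}.
size 0: {}; under {} J still reaches {B,M,S,X} ∋ S.
size 1: {B}, {M}, {X}; under {B} J still reaches {M,S,X} ∋ S.
{B,M}: J⊥S given {B,M} in G with J→· removed — back-door holds.
P(S|do(J)) = Σ_{B,M} P(S|J,B,M)·P(B,M).

P(S|do(J)): backdoor, adjust for {B, M}.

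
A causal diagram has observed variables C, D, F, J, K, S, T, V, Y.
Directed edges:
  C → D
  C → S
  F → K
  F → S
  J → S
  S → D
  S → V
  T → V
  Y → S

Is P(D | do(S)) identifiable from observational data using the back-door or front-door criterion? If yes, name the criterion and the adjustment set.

desc(S)\{S}={D,V}; candidates ⊆ {C,F,J,K,T,Y}.
size 0: {}; under {} S still reaches {C,D,F,J,K,Y} ∋ D.
{C}: S⊥D given {C} in G with S→· removed — back-door holds.
P(D|do(S)) = Σ_{C} P(D|S,C)·P(C).

P(D|do(S)): backdoor, adjust for {C}.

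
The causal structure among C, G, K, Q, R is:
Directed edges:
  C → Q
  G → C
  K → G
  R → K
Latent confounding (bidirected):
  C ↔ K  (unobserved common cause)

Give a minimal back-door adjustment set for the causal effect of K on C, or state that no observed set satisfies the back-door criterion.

K→C: no observed back-door set.

desc(K)\{K}={C,G,Q}; candidates ⊆ {R}.
K↔C: latent back-door arc(s) into K.
size 0: {}; under {} K still reaches {C,Q,R} ∋ C.
size 1: {R}; under {R} K still reaches {C,Q} ∋ C.
K↔C cannot be blocked by any observed set — no back-door set.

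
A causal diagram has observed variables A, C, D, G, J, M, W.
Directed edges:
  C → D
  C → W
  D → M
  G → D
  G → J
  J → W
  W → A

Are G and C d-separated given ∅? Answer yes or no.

Bayes-Ball from G | ∅ reaches {A,D,J,M,W}.
C ∉ reach(G|∅) ⇒ G ⊥ C | ∅.

Yes — G ⊥ C | ∅.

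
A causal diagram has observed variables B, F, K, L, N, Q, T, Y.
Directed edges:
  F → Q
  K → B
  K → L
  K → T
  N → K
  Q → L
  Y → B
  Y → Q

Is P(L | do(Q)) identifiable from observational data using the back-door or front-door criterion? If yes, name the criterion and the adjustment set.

desc(Q)\{Q}={L}; candidates ⊆ {B,F,K,N,T,Y}.
∅: Q⊥L given ∅ in G with Q→· removed — back-door holds.
P(L|do(Q)) = P(L|Q) — no adjustment needed.

P(L|do(Q)): backdoor, adjust for ∅.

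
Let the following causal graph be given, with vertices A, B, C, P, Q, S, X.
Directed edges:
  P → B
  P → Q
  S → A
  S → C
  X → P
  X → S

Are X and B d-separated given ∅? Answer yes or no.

No — X and B are d-connected given ∅.

Bayes-Ball from X | ∅ reaches {A,B,C,P,Q,S}.
B ∈ reach(X|∅) ⇒ X ⊥̸ B | ∅.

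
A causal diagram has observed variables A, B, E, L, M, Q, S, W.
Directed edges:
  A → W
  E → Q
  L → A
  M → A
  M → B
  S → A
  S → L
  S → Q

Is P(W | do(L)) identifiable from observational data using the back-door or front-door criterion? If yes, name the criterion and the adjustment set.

desc(L)\{L}={A,W}; candidates ⊆ {B,E,M,Q,S}.
size 0: {}; under {} L still reaches {A,Q,S,W} ∋ W.
{S}: L⊥W given {S} in G with L→· removed — back-door holds.
P(W|do(L)) = Σ_{S} P(W|L,S)·P(S).

P(W|do(L)): backdoor, adjust for {S}.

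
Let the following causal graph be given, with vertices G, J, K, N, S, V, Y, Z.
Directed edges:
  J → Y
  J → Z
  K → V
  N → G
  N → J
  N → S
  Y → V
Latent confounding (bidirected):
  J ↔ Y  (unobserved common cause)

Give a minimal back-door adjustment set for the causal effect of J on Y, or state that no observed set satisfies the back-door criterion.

J→Y: no observed back-door set.

desc(J)\{J}={V,Y,Z}; candidates ⊆ {G,K,N,S}.
J↔Y: latent back-door arc(s) into J.
size 0: {}; under {} J still reaches {G,N,S,V,Y} ∋ Y.
size 1: {G}, {K}, {N} …(+1); under {G} J still reaches {N,S,V,Y} ∋ Y.
size 2: {G,K}, {G,N}, {G,S} …(+3); under {G,K} J still reaches {N,S,V,Y} ∋ Y.
J↔Y cannot be blocked by any observed set — no back-door set.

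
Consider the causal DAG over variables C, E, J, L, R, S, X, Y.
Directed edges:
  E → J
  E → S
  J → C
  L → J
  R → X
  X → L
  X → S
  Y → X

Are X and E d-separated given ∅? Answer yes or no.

Bayes-Ball from X | ∅ reaches {C,J,L,R,S,Y}.
E ∉ reach(X|∅) ⇒ X ⊥ E | ∅.

Yes — X ⊥ E | ∅.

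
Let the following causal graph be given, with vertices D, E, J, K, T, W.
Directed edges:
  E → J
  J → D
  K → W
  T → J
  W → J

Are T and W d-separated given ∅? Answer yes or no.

Yes — T ⊥ W | ∅.

Bayes-Ball from T | ∅ reaches {D,J}.
W ∉ reach(T|∅) ⇒ T ⊥ W | ∅.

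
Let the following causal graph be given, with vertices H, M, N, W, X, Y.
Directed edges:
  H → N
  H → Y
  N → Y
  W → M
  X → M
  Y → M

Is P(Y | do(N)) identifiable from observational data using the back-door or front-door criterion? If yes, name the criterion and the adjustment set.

desc(N)\{N}={M,Y}; candidates ⊆ {H,W,X}.
size 0: {}; under {} N still reaches {H,M,Y} ∋ Y.
{H}: N⊥Y given {H} in G with N→· removed — back-door holds.
P(Y|do(N)) = Σ_{H} P(Y|N,H)·P(H).

P(Y|do(N)): backdoor, adjust for {H}.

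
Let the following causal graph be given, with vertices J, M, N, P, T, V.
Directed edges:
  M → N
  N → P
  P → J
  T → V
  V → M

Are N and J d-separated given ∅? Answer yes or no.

Bayes-Ball from N | ∅ reaches {J,M,P,T,V}.
J ∈ reach(N|∅) ⇒ N ⊥̸ J | ∅.

No — N and J are d-connected given ∅.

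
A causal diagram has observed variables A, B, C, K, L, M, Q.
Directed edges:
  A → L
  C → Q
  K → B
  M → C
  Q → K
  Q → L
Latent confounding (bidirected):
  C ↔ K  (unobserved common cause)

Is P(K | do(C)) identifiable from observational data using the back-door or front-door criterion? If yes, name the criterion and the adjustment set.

desc(C)\{C}={B,K,L,Q}; candidates ⊆ {A,M}.
C↔K: latent back-door arc(s) into C.
size 0: {}; under {} C still reaches {B,K,M} ∋ K.
size 1: {A}, {M}; under {A} C still reaches {B,K,M} ∋ K.
size 2: {A,M}; under {A,M} C still reaches {B,K} ∋ K.
C↔K cannot be blocked by any observed set — no back-door set.
{Q}: (i) intercepts every directed C→K path; (ii) no back-door C→{Q}; (iii) {C} blocks every back-door {Q}→K. Front-door holds.
P(K|do(C)) = Σ_{Q} P(Q|C) Σ_{C'} P(K|Q,C')P(C').

P(K|do(C)): frontdoor, adjust for {Q}.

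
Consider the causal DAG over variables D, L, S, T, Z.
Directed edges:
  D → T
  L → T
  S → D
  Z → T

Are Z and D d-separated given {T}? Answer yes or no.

No — Z and D are d-connected given {T}.

Bayes-Ball from Z | {T} reaches {D,L,S}.
D ∈ reach(Z|{T}) ⇒ Z ⊥̸ D | {T}.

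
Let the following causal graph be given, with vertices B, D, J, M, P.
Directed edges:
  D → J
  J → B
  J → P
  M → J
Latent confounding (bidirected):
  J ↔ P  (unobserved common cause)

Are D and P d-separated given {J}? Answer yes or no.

No — D and P are d-connected given {J}.

Bayes-Ball from D | {J} reaches {M,P}.
P ∈ reach(D|{J}) ⇒ D ⊥̸ P | {J}.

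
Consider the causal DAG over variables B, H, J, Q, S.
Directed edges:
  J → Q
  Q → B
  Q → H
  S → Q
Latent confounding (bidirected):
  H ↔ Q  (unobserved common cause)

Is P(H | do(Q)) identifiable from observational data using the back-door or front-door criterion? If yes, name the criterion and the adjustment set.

P(H|do(Q)): not identifiable (no BD/FD set).

desc(Q)\{Q}={B,H}; candidates ⊆ {J,S}.
Q↔H: latent back-door arc(s) into Q.
size 0: {}; under {} Q still reaches {H,J,S} ∋ H.
size 1: {J}, {S}; under {J} Q still reaches {H,S} ∋ H.
size 2: {J,S}; under {J,S} Q still reaches {H} ∋ H.
Q↔H cannot be blocked by any observed set — no back-door set.
No mediator lies on a directed Q→…→H path.
Neither criterion identifies P(H|do(Q)) in this graph.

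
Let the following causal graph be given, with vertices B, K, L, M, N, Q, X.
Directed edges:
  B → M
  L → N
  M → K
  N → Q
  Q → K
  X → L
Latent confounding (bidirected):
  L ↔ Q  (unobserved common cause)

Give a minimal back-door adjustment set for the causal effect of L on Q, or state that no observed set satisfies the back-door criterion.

L→Q: no observed back-door set.

desc(L)\{L}={K,N,Q}; candidates ⊆ {B,M,X}.
L↔Q: latent back-door arc(s) into L.
size 0: {}; under {} L still reaches {K,Q,X} ∋ Q.
size 1: {B}, {M}, {X}; under {B} L still reaches {K,Q,X} ∋ Q.
size 2: {B,M}, {B,X}, {M,X}; under {B,M} L still reaches {K,Q,X} ∋ Q.
L↔Q cannot be blocked by any observed set — no back-door set.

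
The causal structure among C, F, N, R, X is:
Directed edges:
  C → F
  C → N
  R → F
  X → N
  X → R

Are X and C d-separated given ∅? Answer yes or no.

Bayes-Ball from X | ∅ reaches {F,N,R}.
C ∉ reach(X|∅) ⇒ X ⊥ C | ∅.

Yes — X ⊥ C | ∅.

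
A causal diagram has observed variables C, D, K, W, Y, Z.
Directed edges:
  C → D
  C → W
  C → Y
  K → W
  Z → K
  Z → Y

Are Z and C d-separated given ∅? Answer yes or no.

Yes — Z ⊥ C | ∅.

Bayes-Ball from Z | ∅ reaches {K,W,Y}.
C ∉ reach(Z|∅) ⇒ Z ⊥ C | ∅.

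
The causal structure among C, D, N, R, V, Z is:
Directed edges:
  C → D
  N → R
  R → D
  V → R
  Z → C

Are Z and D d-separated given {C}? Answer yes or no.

Bayes-Ball from Z | {C} reaches ∅.
D ∉ reach(Z|{C}) ⇒ Z ⊥ D | {C}.

Yes — Z ⊥ D | {C}.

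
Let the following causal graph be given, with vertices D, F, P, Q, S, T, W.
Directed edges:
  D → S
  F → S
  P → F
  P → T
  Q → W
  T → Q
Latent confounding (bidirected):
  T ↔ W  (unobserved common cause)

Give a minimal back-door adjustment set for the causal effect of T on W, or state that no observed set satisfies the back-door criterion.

T→W: no observed back-door set.

desc(T)\{T}={Q,W}; candidates ⊆ {D,F,P,S}.
T↔W: latent back-door arc(s) into T.
size 0: {}; under {} T still reaches {F,P,S,W} ∋ W.
size 1: {D}, {F}, {P} …(+1); under {D} T still reaches {F,P,S,W} ∋ W.
size 2: {D,F}, {D,P}, {D,S} …(+3); under {D,F} T still reaches {P,W} ∋ W.
T↔W cannot be blocked by any observed set — no back-door set.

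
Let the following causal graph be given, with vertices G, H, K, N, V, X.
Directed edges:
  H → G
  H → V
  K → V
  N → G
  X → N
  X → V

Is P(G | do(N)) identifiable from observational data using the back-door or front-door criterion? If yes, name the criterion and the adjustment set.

desc(N)\{N}={G}; candidates ⊆ {H,K,V,X}.
∅: N⊥G given ∅ in G with N→· removed — back-door holds.
P(G|do(N)) = P(G|N) — no adjustment needed.

P(G|do(N)): backdoor, adjust for ∅.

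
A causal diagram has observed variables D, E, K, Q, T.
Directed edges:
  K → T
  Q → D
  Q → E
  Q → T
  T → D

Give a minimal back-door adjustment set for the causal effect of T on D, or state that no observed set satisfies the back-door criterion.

T→D: minimal back-door set {Q}.

desc(T)\{T}={D}; candidates ⊆ {E,K,Q}.
size 0: {}; under {} T still reaches {D,E,K,Q} ∋ D.
{Q}: T⊥D given {Q} in G with T→· removed — back-door holds.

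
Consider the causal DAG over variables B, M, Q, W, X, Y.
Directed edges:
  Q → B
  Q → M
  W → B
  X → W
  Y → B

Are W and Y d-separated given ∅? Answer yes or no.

Bayes-Ball from W | ∅ reaches {B,X}.
Y ∉ reach(W|∅) ⇒ W ⊥ Y | ∅.

Yes — W ⊥ Y | ∅.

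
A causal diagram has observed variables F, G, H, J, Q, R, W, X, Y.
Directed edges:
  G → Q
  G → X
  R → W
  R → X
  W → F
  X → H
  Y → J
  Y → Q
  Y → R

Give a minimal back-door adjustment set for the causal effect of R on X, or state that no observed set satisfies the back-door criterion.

desc(R)\{R}={F,H,W,X}; candidates ⊆ {G,J,Q,Y}.
∅: R⊥X given ∅ in G with R→· removed — back-door holds.

R→X: minimal back-door set ∅.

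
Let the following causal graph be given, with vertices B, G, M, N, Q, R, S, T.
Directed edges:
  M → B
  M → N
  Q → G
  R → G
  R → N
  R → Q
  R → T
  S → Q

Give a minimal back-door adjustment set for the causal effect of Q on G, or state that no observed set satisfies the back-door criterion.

Q→G: minimal back-door set {R}.

desc(Q)\{Q}={G}; candidates ⊆ {B,M,N,R,S,T}.
size 0: {}; under {} Q still reaches {G,N,R,S,T} ∋ G.
{R}: Q⊥G given {R} in G with Q→· removed — back-door holds.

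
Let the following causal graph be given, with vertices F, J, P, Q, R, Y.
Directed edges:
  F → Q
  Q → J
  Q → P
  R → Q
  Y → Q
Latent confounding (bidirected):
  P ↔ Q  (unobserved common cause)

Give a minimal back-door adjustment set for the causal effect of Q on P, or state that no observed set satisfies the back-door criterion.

Q→P: no observed back-door set.

desc(Q)\{Q}={J,P}; candidates ⊆ {F,R,Y}.
Q↔P: latent back-door arc(s) into Q.
size 0: {}; under {} Q still reaches {F,P,R,Y} ∋ P.
size 1: {F}, {R}, {Y}; under {F} Q still reaches {P,R,Y} ∋ P.
size 2: {F,R}, {F,Y}, {R,Y}; under {F,R} Q still reaches {P,Y} ∋ P.
Q↔P cannot be blocked by any observed set — no back-door set.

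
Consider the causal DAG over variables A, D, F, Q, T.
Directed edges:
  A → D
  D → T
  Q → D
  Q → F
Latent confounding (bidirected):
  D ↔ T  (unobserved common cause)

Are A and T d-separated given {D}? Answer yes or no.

Bayes-Ball from A | {D} reaches {F,Q,T}.
T ∈ reach(A|{D}) ⇒ A ⊥̸ T | {D}.

No — A and T are d-connected given {D}.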